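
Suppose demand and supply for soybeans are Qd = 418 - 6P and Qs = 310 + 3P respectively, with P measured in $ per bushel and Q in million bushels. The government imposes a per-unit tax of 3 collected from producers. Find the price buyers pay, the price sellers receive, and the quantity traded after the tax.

P_b = 13, P_s = 10, Q = 340

Producers keep P_s = P_b - 3 per unit, so supply in terms of the buyer price is Qs = 301 + 3P_b.
Set Qd = Qs: 418 - 6P_b = 301 + 3P_b, so 117 = 9P_b and P_b = 13.
So P_s = 10 and the quantity traded is Q = 418 - 6(13) = 340.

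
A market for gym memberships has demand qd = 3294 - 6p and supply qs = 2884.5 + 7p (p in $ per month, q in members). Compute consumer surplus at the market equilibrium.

Consumer surplus = 803418.75

Set qd = qs: 3294 - 6p = 2884.5 + 7p, so 409.5 = 13p and p* = 31.5.
Then q* = 3294 - 6(31.5) = 3105.
Demand choke price (qd = 0): p = 3294/6 = 549. Consumer surplus = ½ × (549 - 31.5) × 3105 = 803418.75.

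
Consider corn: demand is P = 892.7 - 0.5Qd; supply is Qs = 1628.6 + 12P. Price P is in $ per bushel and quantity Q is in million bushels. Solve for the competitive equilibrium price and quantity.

Solving each curve for Q: Qd = 1785.4 - 2P.
The market clears where 1785.4 - 2P = 1628.6 + 12P. Rearranging, 14P = 156.8, hence P* = 11.2.
Then Q* = 1785.4 - 2(11.2) = 1763.

P* = 11.2, Q* = 1763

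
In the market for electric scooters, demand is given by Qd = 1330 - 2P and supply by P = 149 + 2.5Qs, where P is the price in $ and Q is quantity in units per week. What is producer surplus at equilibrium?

Producer surplus = 36980

Rewriting in direct form: Qs = -59.6 + 0.4P.
The market clears where 1330 - 2P = -59.6 + 0.4P. Rearranging, 2.4P = 1389.6, hence P* = 579.
Substitute back: Q* = 1330 - 2(579) = 172.
Supply choke price (Qs = 0): P = 149. Producer surplus = ½ × (579 - 149) × 172 = 36980.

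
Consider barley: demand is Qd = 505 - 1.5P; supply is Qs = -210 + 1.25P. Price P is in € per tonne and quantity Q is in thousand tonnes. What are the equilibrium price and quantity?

Equating demand and supply, 505 - 1.5P = -210 + 1.25P gives 2.75P = 715, so P* = 260.
Plugging P* into demand: Q* = 505 - 1.5(260) = 115.

P* = 260, Q* = 115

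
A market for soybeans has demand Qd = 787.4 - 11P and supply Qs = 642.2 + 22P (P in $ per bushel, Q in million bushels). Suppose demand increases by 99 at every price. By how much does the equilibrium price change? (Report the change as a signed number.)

Equating demand and supply, 787.4 - 11P = 642.2 + 22P gives 33P = 145.2, so P* = 4.4.
Then Q* = 787.4 - 11(4.4) = 739.
After the shift, demand is Qd = 886.4 - 11P.
New equilibrium: 244.2 = 33P, so P = 7.4 and Q = 805.
ΔP = 7.4 - 4.4 = 3.

ΔP = 3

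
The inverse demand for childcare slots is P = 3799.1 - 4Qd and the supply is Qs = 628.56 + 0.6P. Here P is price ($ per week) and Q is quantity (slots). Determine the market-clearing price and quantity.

P* = 377.9, Q* = 855.3

Solving each curve for Q: Qd = 949.775 - 0.25P.
Equating demand and supply, 949.775 - 0.25P = 628.56 + 0.6P gives 0.85P = 321.215, so P* = 377.9.
From the demand curve, Q* = 949.775 - 0.25(377.9) = 855.3.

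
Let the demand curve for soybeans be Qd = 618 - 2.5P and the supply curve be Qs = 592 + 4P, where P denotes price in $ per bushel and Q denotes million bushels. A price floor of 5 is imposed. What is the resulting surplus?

Evaluating both curves at the floor price 5 gives Qd = 605.5, Qs = 612.
Surplus = Qs - Qd = 612 - 605.5 = 6.5.

Surplus = 6.5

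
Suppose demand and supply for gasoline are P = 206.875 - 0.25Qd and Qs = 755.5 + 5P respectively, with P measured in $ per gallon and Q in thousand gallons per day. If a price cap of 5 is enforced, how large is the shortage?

Shortage = 27

Inverting to quantity form: Qd = 827.5 - 4P.
At P = 5: Qd = 807.5 and Qs = 780.5.
Shortage = Qd - Qs = 807.5 - 780.5 = 27.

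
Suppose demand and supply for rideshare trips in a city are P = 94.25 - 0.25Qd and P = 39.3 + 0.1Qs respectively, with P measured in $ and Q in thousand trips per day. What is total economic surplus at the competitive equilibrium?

Rewriting in direct form: Qd = 377 - 4P and Qs = -393 + 10P.
Set Qd = Qs: 377 - 4P = -393 + 10P, so 770 = 14P and P* = 55.
Then Q* = 377 - 4(55) = 157.
Demand choke price = 94.25; supply choke price = 39.3. CS = ½(94.25 - 55)(157) = 3081.125; PS = ½(55 - 39.3)(157) = 1232.45. Total surplus = 4313.575.

Total surplus = 4313.575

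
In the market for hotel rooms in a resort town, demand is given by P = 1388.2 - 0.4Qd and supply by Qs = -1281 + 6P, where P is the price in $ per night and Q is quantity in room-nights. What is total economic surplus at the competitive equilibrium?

Total surplus = 1217576.55

Inverting to quantity form: Qd = 3470.5 - 2.5P.
Set Qd = Qs: 3470.5 - 2.5P = -1281 + 6P, so 4751.5 = 8.5P and P* = 559.
From the demand curve, Q* = 3470.5 - 2.5(559) = 2073.
Demand choke price = 1388.2; supply choke price = 213.5. CS = ½(1388.2 - 559)(2073) = 859465.8; PS = ½(559 - 213.5)(2073) = 358110.75. Total surplus = 1217576.55.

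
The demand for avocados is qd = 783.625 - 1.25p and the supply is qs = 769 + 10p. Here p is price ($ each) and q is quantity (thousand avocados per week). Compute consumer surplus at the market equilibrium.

Consumer surplus = 244609.6

The market clears where 783.625 - 1.25p = 769 + 10p. Rearranging, 11.25p = 14.625, hence p* = 1.3.
From the demand curve, q* = 783.625 - 1.25(1.3) = 782.
Demand choke price (qd = 0): p = 783.625/1.25 = 626.9. Consumer surplus = ½ × (626.9 - 1.3) × 782 = 244609.6.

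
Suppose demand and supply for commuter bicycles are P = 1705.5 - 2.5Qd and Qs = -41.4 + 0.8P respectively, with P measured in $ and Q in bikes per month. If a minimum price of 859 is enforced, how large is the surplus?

Surplus = 307.2

Solving each curve for Q: Qd = 682.2 - 0.4P.
At P = 859: Qd = 338.6 and Qs = 645.8.
Surplus = Qs - Qd = 645.8 - 338.6 = 307.2.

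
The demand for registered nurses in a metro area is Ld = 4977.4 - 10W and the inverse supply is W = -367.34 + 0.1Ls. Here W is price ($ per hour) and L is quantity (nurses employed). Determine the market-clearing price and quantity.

W* = 65.2, L* = 4325.4

Solving each curve for L: Ls = 3673.4 + 10W.
At equilibrium Ld = Ls, so 4977.4 - 10W = 3673.4 + 10W; collecting terms, 1304 = 20W and W* = 65.2.
Then L* = 4977.4 - 10(65.2) = 4325.4.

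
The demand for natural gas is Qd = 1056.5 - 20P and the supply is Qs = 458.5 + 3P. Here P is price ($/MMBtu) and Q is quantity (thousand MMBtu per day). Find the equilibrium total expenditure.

Total expenditure = 13949

The market clears where 1056.5 - 20P = 458.5 + 3P. Rearranging, 23P = 598, hence P* = 26.
From the demand curve, Q* = 1056.5 - 20(26) = 536.5.
Total expenditure = P* × Q* = 26 × 536.5 = 13949.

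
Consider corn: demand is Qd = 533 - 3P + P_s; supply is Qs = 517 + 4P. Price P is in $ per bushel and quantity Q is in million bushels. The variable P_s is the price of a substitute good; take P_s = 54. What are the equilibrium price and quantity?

With P_s = 54, demand is Qd = 587 - 3P.
Equating demand and supply, 587 - 3P = 517 + 4P gives 7P = 70, so P* = 10.
Then Q* = 587 - 3(10) = 557.

P* = 10, Q* = 557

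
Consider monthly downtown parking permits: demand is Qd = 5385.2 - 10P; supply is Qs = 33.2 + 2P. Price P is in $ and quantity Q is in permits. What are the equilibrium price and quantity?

The market clears where 5385.2 - 10P = 33.2 + 2P. Rearranging, 12P = 5352, hence P* = 446.
Substitute back: Q* = 5385.2 - 10(446) = 925.2.

P* = 446, Q* = 925.2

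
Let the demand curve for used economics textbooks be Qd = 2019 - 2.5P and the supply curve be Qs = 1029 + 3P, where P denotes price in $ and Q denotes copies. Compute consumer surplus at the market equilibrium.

Consumer surplus = 492352.2

Set Qd = Qs: 2019 - 2.5P = 1029 + 3P, so 990 = 5.5P and P* = 180.
Substitute back: Q* = 2019 - 2.5(180) = 1569.
Demand choke price (Qd = 0): P = 2019/2.5 = 807.6. Consumer surplus = ½ × (807.6 - 180) × 1569 = 492352.2.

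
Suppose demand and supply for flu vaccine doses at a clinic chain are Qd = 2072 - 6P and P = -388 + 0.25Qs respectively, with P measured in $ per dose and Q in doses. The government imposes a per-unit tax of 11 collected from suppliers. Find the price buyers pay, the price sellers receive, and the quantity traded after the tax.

P_b = 56.4, P_s = 45.4, Q = 1733.6

Inverting to quantity form: Qs = 1552 + 4P.
The tax drives a wedge P_b - P_s = 11. Substituting P_s = P_b - 11 into supply: Qs = 1508 + 4P_b.
Market clearing requires 2072 - 6P_b = 1508 + 4P_b; hence 564 = 10P_b and P_b = 56.4.
Then P_s = 56.4 - 11 = 45.4 and Q = 2072 - 6(56.4) = 1733.6.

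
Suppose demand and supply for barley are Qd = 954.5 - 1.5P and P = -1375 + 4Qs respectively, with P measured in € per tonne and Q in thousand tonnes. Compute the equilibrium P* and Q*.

P* = 349, Q* = 431

Solving each curve for Q: Qs = 343.75 + 0.25P.
Set Qd = Qs: 954.5 - 1.5P = 343.75 + 0.25P, so 610.75 = 1.75P and P* = 349.
From the demand curve, Q* = 954.5 - 1.5(349) = 431.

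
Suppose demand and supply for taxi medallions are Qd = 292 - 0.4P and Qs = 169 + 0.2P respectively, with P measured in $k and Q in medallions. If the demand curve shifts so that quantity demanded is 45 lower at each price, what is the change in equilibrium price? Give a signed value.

The market clears where 292 - 0.4P = 169 + 0.2P. Rearranging, 0.6P = 123, hence P* = 205.
From the demand curve, Q* = 292 - 0.4(205) = 210.
After the shift, demand is Qd = 247 - 0.4P.
New equilibrium: 78 = 0.6P, so P = 130 and Q = 195.
ΔP = 130 - 205 = -75.

ΔP = -75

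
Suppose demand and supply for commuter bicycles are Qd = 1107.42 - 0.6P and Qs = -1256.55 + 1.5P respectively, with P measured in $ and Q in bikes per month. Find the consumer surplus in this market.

At equilibrium Qd = Qs, so 1107.42 - 0.6P = -1256.55 + 1.5P; collecting terms, 2363.97 = 2.1P and P* = 1125.7.
Plugging P* into demand: Q* = 1107.42 - 0.6(1125.7) = 432.
Demand choke price (Qd = 0): P = 1107.42/0.6 = 1845.7. Consumer surplus = ½ × (1845.7 - 1125.7) × 432 = 155520.

Consumer surplus = 155520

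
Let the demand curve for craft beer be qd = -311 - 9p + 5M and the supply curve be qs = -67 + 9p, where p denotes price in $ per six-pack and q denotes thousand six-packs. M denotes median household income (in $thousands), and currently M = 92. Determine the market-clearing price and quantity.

With M = 92, demand is qd = 149 - 9p.
Equating demand and supply, 149 - 9p = -67 + 9p gives 18p = 216, so p* = 12.
Plugging p* into demand: q* = 149 - 9(12) = 41.

p* = 12, q* = 41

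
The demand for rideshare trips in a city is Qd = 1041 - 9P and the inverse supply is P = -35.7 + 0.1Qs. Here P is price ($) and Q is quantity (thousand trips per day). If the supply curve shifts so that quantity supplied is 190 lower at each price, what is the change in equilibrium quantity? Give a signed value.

ΔQ = -90

In direct form, Qs = 357 + 10P.
At equilibrium Qd = Qs, so 1041 - 9P = 357 + 10P; collecting terms, 684 = 19P and P* = 36.
Plugging P* into demand: Q* = 1041 - 9(36) = 717.
After the shift, supply is Qs = 167 + 10P.
New equilibrium: 874 = 19P, so P = 46 and Q = 627.
ΔQ = 627 - 717 = -90.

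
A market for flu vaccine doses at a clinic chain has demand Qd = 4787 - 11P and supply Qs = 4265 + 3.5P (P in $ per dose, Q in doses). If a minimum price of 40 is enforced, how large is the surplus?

With P fixed at 40, quantity demanded is 4347 and quantity supplied is 4405.
Surplus = Qs - Qd = 4405 - 4347 = 58.

Surplus = 58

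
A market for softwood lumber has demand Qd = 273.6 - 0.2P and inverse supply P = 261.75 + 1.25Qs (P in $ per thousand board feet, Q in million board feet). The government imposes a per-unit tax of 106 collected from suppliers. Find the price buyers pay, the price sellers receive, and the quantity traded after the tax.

Solving each curve for Q: Qs = -209.4 + 0.8P.
The tax drives a wedge P_b - P_s = 106. Substituting P_s = P_b - 106 into supply: Qs = -294.2 + 0.8P_b.
Set Qd = Qs: 273.6 - 0.2P_b = -294.2 + 0.8P_b, so 567.8 = P_b and P_b = 567.8.
So P_s = 461.8 and the quantity traded is Q = 273.6 - 0.2(567.8) = 160.04.

P_b = 567.8, P_s = 461.8, Q = 160.04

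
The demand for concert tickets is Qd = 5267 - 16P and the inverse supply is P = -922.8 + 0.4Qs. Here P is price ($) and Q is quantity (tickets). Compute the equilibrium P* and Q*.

Inverting to quantity form: Qs = 2307 + 2.5P.
At equilibrium Qd = Qs, so 5267 - 16P = 2307 + 2.5P; collecting terms, 2960 = 18.5P and P* = 160.
Plugging P* into demand: Q* = 5267 - 16(160) = 2707.

P* = 160, Q* = 2707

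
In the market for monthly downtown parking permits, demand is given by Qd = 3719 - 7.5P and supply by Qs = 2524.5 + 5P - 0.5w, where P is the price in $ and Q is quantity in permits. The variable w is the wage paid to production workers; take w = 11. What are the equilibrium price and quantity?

P* = 96, Q* = 2999

With w = 11, supply is Qs = 2519 + 5P.
At equilibrium Qd = Qs, so 3719 - 7.5P = 2519 + 5P; collecting terms, 1200 = 12.5P and P* = 96.
From the demand curve, Q* = 3719 - 7.5(96) = 2999.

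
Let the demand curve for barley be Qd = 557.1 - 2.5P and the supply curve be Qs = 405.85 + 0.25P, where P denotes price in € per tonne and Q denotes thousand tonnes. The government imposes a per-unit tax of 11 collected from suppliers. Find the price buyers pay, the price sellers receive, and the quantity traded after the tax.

The tax drives a wedge P_b - P_s = 11. Substituting P_s = P_b - 11 into supply: Qs = 403.1 + 0.25P_b.
Set Qd = Qs: 557.1 - 2.5P_b = 403.1 + 0.25P_b, so 154 = 2.75P_b and P_b = 56.
So P_s = 45 and the quantity traded is Q = 557.1 - 2.5(56) = 417.1.

P_b = 56, P_s = 45, Q = 417.1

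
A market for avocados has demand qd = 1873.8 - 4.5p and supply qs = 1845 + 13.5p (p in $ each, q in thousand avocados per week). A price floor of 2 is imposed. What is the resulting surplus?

At p = 2: qd = 1864.8 and qs = 1872.
Surplus = qs - qd = 1872 - 1864.8 = 7.2.

Surplus = 7.2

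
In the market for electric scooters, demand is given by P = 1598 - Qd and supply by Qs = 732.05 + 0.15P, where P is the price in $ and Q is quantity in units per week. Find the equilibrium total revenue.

Total revenue = 636285

In direct form, Qd = 1598 - P.
The market clears where 1598 - P = 732.05 + 0.15P. Rearranging, 1.15P = 865.95, hence P* = 753.
Plugging P* into demand: Q* = 1598 - 753 = 845.
Total revenue = P* × Q* = 753 × 845 = 636285.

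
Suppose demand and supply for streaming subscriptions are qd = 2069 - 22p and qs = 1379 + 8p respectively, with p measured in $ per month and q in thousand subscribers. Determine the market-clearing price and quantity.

Equating demand and supply, 2069 - 22p = 1379 + 8p gives 30p = 690, so p* = 23.
Plugging p* into demand: q* = 2069 - 22(23) = 1563.

p* = 23, q* = 1563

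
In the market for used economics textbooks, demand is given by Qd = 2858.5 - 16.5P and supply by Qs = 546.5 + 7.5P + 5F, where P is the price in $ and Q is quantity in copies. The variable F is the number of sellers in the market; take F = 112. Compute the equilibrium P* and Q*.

P* = 73, Q* = 1654

With F = 112, supply is Qs = 1106.5 + 7.5P.
The market clears where 2858.5 - 16.5P = 1106.5 + 7.5P. Rearranging, 24P = 1752, hence P* = 73.
From the demand curve, Q* = 2858.5 - 16.5(73) = 1654.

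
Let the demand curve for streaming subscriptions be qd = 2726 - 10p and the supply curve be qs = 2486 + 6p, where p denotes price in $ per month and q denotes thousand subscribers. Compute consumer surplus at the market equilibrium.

Consumer surplus = 331788.8

Set qd = qs: 2726 - 10p = 2486 + 6p, so 240 = 16p and p* = 15.
Then q* = 2726 - 10(15) = 2576.
Demand choke price (qd = 0): p = 2726/10 = 272.6. Consumer surplus = ½ × (272.6 - 15) × 2576 = 331788.8.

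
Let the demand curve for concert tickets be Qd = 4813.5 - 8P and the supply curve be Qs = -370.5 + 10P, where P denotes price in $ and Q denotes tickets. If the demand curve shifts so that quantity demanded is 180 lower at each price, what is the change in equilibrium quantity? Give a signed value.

The market clears where 4813.5 - 8P = -370.5 + 10P. Rearranging, 18P = 5184, hence P* = 288.
From the demand curve, Q* = 4813.5 - 8(288) = 2509.5.
After the shift, demand is Qd = 4633.5 - 8P.
The new intersection has 5004 = 18P, i.e. P = 278, Q = 2409.5.
ΔQ = 2409.5 - 2509.5 = -100.

ΔQ = -100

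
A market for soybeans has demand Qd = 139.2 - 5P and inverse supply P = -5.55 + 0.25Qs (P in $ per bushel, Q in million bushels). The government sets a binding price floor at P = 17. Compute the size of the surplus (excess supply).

Surplus = 36

Solving each curve for Q: Qs = 22.2 + 4P.
With P fixed at 17, quantity demanded is 54.2 and quantity supplied is 90.2.
Surplus = Qs - Qd = 90.2 - 54.2 = 36.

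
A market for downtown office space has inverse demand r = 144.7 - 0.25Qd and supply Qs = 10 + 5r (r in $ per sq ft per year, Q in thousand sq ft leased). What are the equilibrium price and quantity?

In direct form, Qd = 578.8 - 4r.
Equating demand and supply, 578.8 - 4r = 10 + 5r gives 9r = 568.8, so r* = 63.2.
Plugging r* into demand: Q* = 578.8 - 4(63.2) = 326.

r* = 63.2, Q* = 326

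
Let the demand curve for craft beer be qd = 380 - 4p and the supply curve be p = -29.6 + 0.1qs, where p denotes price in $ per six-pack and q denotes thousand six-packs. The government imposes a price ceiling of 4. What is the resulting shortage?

Shortage = 28

In direct form, qs = 296 + 10p.
With p fixed at 4, quantity demanded is 364 and quantity supplied is 336.
Shortage = qd - qs = 364 - 336 = 28.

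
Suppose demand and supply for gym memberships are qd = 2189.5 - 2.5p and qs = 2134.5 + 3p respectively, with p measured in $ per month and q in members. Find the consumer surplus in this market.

Consumer surplus = 937012.05

Equating demand and supply, 2189.5 - 2.5p = 2134.5 + 3p gives 5.5p = 55, so p* = 10.
From the demand curve, q* = 2189.5 - 2.5(10) = 2164.5.
Demand choke price (qd = 0): p = 2189.5/2.5 = 875.8. Consumer surplus = ½ × (875.8 - 10) × 2164.5 = 937012.05.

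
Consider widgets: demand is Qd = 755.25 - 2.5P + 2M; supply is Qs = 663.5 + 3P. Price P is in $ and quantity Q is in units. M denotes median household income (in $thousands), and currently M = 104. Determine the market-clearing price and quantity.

P* = 54.5, Q* = 827

With M = 104, demand is Qd = 963.25 - 2.5P.
The market clears where 963.25 - 2.5P = 663.5 + 3P. Rearranging, 5.5P = 299.75, hence P* = 54.5.
From the demand curve, Q* = 963.25 - 2.5(54.5) = 827.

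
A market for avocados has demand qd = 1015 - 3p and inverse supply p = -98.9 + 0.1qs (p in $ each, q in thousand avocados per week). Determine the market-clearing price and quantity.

Solving each curve for q: qs = 989 + 10p.
The market clears where 1015 - 3p = 989 + 10p. Rearranging, 13p = 26, hence p* = 2.
Substitute back: q* = 1015 - 3(2) = 1009.

p* = 2, q* = 1009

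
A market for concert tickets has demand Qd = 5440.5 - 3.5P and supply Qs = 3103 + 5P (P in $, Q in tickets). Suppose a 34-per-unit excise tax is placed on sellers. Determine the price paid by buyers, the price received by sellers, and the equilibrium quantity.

The tax drives a wedge P_b - P_s = 34. Substituting P_s = P_b - 34 into supply: Qs = 2933 + 5P_b.
Set Qd = Qs: 5440.5 - 3.5P_b = 2933 + 5P_b, so 2507.5 = 8.5P_b and P_b = 295.
So P_s = 261 and the quantity traded is Q = 5440.5 - 3.5(295) = 4408.

P_b = 295, P_s = 261, Q = 4408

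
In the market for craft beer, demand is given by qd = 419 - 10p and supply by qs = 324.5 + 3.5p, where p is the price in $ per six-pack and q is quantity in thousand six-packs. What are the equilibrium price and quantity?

The market clears where 419 - 10p = 324.5 + 3.5p. Rearranging, 13.5p = 94.5, hence p* = 7.
From the demand curve, q* = 419 - 10(7) = 349.

p* = 7, q* = 349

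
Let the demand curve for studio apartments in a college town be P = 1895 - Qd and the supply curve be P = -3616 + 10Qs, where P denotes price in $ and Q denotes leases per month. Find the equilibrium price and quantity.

Rewriting in direct form: Qd = 1895 - P and Qs = 361.6 + 0.1P.
Set Qd = Qs: 1895 - P = 361.6 + 0.1P, so 1533.4 = 1.1P and P* = 1394.
Then Q* = 1895 - 1394 = 501.

P* = 1394, Q* = 501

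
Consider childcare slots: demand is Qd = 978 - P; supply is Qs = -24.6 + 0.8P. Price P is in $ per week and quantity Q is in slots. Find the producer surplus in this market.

Producer surplus = 110775.625

Set Qd = Qs: 978 - P = -24.6 + 0.8P, so 1002.6 = 1.8P and P* = 557.
Then Q* = 978 - 557 = 421.
Supply choke price (Qs = 0): P = 30.75. Producer surplus = ½ × (557 - 30.75) × 421 = 110775.625.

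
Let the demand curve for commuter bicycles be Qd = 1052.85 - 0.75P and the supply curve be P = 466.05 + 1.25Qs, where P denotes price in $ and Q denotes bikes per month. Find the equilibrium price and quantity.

In direct form, Qs = -372.84 + 0.8P.
The market clears where 1052.85 - 0.75P = -372.84 + 0.8P. Rearranging, 1.55P = 1425.69, hence P* = 919.8.
Plugging P* into demand: Q* = 1052.85 - 0.75(919.8) = 363.

P* = 919.8, Q* = 363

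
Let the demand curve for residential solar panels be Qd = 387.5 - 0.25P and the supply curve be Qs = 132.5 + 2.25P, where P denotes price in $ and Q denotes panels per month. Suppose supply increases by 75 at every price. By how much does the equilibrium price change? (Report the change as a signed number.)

ΔP = -30

Set Qd = Qs: 387.5 - 0.25P = 132.5 + 2.25P, so 255 = 2.5P and P* = 102.
From the demand curve, Q* = 387.5 - 0.25(102) = 362.
After the shift, supply is Qs = 207.5 + 2.25P.
The new intersection has 180 = 2.5P, i.e. P = 72, Q = 369.5.
ΔP = 72 - 102 = -30.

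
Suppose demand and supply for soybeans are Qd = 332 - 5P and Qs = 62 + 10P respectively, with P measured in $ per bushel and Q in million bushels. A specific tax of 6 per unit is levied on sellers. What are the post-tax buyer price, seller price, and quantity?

P_b = 22, P_s = 16, Q = 222

With a tax of 6 on sellers, they supply based on the net price P_s = P_b - 6, so Qs = 2 + 10P_b.
Set Qd = Qs: 332 - 5P_b = 2 + 10P_b, so 330 = 15P_b and P_b = 22.
Then P_s = 22 - 6 = 16 and Q = 332 - 5(22) = 222.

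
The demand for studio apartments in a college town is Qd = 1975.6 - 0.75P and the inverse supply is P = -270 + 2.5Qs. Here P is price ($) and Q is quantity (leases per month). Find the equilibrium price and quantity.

Solving each curve for Q: Qs = 108 + 0.4P.
Equating demand and supply, 1975.6 - 0.75P = 108 + 0.4P gives 1.15P = 1867.6, so P* = 1624.
Then Q* = 1975.6 - 0.75(1624) = 757.6.

P* = 1624, Q* = 757.6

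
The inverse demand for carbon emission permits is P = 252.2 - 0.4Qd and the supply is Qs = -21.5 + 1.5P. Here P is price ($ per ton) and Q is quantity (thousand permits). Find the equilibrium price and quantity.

Solving each curve for Q: Qd = 630.5 - 2.5P.
At equilibrium Qd = Qs, so 630.5 - 2.5P = -21.5 + 1.5P; collecting terms, 652 = 4P and P* = 163.
Then Q* = 630.5 - 2.5(163) = 223.

P* = 163, Q* = 223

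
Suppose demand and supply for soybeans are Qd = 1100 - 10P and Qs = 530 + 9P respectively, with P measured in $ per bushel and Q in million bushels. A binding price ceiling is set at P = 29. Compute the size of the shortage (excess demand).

Shortage = 19

Evaluating both curves at the ceiling price 29 gives Qd = 810, Qs = 791.
Shortage = Qd - Qs = 810 - 791 = 19.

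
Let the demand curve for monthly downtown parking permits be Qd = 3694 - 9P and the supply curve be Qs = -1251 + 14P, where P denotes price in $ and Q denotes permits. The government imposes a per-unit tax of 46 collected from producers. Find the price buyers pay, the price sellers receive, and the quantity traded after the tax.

The tax drives a wedge P_b - P_s = 46. Substituting P_s = P_b - 46 into supply: Qs = -1895 + 14P_b.
Set Qd = Qs: 3694 - 9P_b = -1895 + 14P_b, so 5589 = 23P_b and P_b = 243.
So P_s = 197 and the quantity traded is Q = 3694 - 9(243) = 1507.

P_b = 243, P_s = 197, Q = 1507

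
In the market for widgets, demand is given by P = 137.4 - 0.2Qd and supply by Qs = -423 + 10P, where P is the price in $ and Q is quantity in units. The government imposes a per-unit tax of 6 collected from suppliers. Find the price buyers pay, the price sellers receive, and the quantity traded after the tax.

In direct form, Qd = 687 - 5P.
The tax drives a wedge P_b - P_s = 6. Substituting P_s = P_b - 6 into supply: Qs = -483 + 10P_b.
Equate demand and the shifted supply: 687 - 5P_b = -483 + 10P_b, giving 15P_b = 1170, so P_b = 78.
So P_s = 72 and the quantity traded is Q = 687 - 5(78) = 297.

P_b = 78, P_s = 72, Q = 297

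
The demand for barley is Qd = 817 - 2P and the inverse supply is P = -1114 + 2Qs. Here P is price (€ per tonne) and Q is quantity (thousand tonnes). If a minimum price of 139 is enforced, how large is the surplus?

Surplus = 87.5

Inverting to quantity form: Qs = 557 + 0.5P.
Evaluating both curves at the floor price 139 gives Qd = 539, Qs = 626.5.
Surplus = Qs - Qd = 626.5 - 539 = 87.5.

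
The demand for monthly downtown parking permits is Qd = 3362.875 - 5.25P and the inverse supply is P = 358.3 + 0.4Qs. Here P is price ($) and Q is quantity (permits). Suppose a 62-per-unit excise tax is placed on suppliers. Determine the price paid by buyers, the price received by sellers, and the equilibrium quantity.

Rewriting in direct form: Qs = -895.75 + 2.5P.
Suppliers keep P_s = P_b - 62 per unit, so supply in terms of the buyer price is Qs = -1050.75 + 2.5P_b.
Set Qd = Qs: 3362.875 - 5.25P_b = -1050.75 + 2.5P_b, so 4413.625 = 7.75P_b and P_b = 569.5.
Then P_s = 569.5 - 62 = 507.5 and Q = 3362.875 - 5.25(569.5) = 373.

P_b = 569.5, P_s = 507.5, Q = 373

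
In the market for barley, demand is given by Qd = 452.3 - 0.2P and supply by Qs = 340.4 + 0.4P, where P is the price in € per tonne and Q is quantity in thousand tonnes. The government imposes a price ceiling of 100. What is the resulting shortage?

Shortage = 51.9

Evaluating both curves at the ceiling price 100 gives Qd = 432.3, Qs = 380.4.
Shortage = Qd - Qs = 432.3 - 380.4 = 51.9.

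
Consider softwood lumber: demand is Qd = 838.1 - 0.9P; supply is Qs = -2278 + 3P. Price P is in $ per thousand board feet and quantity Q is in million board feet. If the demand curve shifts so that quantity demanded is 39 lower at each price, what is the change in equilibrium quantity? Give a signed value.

At equilibrium Qd = Qs, so 838.1 - 0.9P = -2278 + 3P; collecting terms, 3116.1 = 3.9P and P* = 799.
Then Q* = 838.1 - 0.9(799) = 119.
After the shift, demand is Qd = 799.1 - 0.9P.
New equilibrium: 3077.1 = 3.9P, so P = 789 and Q = 89.
ΔQ = 89 - 119 = -30.

ΔQ = -30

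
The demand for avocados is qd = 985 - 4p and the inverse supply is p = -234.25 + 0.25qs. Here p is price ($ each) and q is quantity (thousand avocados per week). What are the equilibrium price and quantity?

In direct form, qs = 937 + 4p.
The market clears where 985 - 4p = 937 + 4p. Rearranging, 8p = 48, hence p* = 6.
Plugging p* into demand: q* = 985 - 4(6) = 961.

p* = 6, q* = 961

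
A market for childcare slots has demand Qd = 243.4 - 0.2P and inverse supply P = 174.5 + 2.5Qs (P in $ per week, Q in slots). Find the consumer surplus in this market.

Rewriting in direct form: Qs = -69.8 + 0.4P.
Equating demand and supply, 243.4 - 0.2P = -69.8 + 0.4P gives 0.6P = 313.2, so P* = 522.
Plugging P* into demand: Q* = 243.4 - 0.2(522) = 139.
Demand choke price (Qd = 0): P = 243.4/0.2 = 1217. Consumer surplus = ½ × (1217 - 522) × 139 = 48302.5.

Consumer surplus = 48302.5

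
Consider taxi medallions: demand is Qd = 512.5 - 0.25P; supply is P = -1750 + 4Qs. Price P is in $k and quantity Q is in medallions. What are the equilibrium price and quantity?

Solving each curve for Q: Qs = 437.5 + 0.25P.
Set Qd = Qs: 512.5 - 0.25P = 437.5 + 0.25P, so 75 = 0.5P and P* = 150.
Then Q* = 512.5 - 0.25(150) = 475.

P* = 150, Q* = 475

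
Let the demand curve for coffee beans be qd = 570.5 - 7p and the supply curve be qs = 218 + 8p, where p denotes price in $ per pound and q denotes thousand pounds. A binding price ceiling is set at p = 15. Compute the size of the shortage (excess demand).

Shortage = 127.5

At p = 15: qd = 465.5 and qs = 338.
Shortage = qd - qs = 465.5 - 338 = 127.5.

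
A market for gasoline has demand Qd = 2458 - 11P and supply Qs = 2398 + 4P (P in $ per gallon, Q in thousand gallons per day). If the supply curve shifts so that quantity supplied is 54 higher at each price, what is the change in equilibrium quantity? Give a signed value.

Equating demand and supply, 2458 - 11P = 2398 + 4P gives 15P = 60, so P* = 4.
Then Q* = 2458 - 11(4) = 2414.
After the shift, supply is Qs = 2452 + 4P.
New equilibrium: 6 = 15P, so P = 0.4 and Q = 2453.6.
ΔQ = 2453.6 - 2414 = 39.6.

ΔQ = 39.6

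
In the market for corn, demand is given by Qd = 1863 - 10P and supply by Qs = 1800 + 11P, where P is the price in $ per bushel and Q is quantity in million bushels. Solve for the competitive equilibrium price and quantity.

P* = 3, Q* = 1833

The market clears where 1863 - 10P = 1800 + 11P. Rearranging, 21P = 63, hence P* = 3.
Then Q* = 1863 - 10(3) = 1833.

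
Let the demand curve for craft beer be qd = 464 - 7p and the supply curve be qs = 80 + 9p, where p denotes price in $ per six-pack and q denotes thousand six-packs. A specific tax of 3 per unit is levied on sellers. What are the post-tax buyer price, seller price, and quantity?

p_b = 25.6875, p_s = 22.6875, q = 284.1875

Sellers keep p_s = p_b - 3 per unit, so supply in terms of the buyer price is qs = 53 + 9p_b.
Market clearing requires 464 - 7p_b = 53 + 9p_b; hence 411 = 16p_b and p_b = 25.6875.
Then p_s = 25.6875 - 3 = 22.6875 and q = 464 - 7(25.6875) = 284.1875.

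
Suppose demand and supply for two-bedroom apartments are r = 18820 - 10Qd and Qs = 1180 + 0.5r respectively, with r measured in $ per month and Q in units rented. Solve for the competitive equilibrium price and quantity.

Solving each curve for Q: Qd = 1882 - 0.1r.
At equilibrium Qd = Qs, so 1882 - 0.1r = 1180 + 0.5r; collecting terms, 702 = 0.6r and r* = 1170.
From the demand curve, Q* = 1882 - 0.1(1170) = 1765.

r* = 1170, Q* = 1765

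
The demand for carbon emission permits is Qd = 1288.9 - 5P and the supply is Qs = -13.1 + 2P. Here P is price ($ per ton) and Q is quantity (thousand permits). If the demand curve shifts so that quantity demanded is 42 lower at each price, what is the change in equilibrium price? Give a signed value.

At equilibrium Qd = Qs, so 1288.9 - 5P = -13.1 + 2P; collecting terms, 1302 = 7P and P* = 186.
Plugging P* into demand: Q* = 1288.9 - 5(186) = 358.9.
After the shift, demand is Qd = 1246.9 - 5P.
New equilibrium: 1260 = 7P, so P = 180 and Q = 346.9.
ΔP = 180 - 186 = -6.

ΔP = -6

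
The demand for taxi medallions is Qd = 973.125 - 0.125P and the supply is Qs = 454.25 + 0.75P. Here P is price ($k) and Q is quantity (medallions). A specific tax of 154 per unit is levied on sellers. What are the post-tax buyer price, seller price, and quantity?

The tax drives a wedge P_b - P_s = 154. Substituting P_s = P_b - 154 into supply: Qs = 338.75 + 0.75P_b.
Equate demand and the shifted supply: 973.125 - 0.125P_b = 338.75 + 0.75P_b, giving 0.875P_b = 634.375, so P_b = 725.
Then P_s = 725 - 154 = 571 and Q = 973.125 - 0.125(725) = 882.5.

P_b = 725, P_s = 571, Q = 882.5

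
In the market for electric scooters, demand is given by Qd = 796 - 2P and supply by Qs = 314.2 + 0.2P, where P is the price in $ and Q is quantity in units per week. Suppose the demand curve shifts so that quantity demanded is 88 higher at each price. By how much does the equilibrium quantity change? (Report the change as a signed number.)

ΔQ = 8

Equating demand and supply, 796 - 2P = 314.2 + 0.2P gives 2.2P = 481.8, so P* = 219.
Then Q* = 796 - 2(219) = 358.
After the shift, demand is Qd = 884 - 2P.
The new intersection has 569.8 = 2.2P, i.e. P = 259, Q = 366.
ΔQ = 366 - 358 = 8.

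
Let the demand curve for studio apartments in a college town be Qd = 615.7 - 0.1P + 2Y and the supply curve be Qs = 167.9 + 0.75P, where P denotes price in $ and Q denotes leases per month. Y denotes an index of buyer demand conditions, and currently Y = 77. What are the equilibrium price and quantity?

P* = 708, Q* = 698.9

With Y = 77, demand is Qd = 769.7 - 0.1P.
Equating demand and supply, 769.7 - 0.1P = 167.9 + 0.75P gives 0.85P = 601.8, so P* = 708.
Substitute back: Q* = 769.7 - 0.1(708) = 698.9.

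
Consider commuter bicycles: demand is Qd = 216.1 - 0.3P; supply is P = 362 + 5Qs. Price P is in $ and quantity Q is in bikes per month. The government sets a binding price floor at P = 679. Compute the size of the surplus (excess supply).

Surplus = 51

Solving each curve for Q: Qs = -72.4 + 0.2P.
At P = 679: Qd = 12.4 and Qs = 63.4.
Surplus = Qs - Qd = 63.4 - 12.4 = 51.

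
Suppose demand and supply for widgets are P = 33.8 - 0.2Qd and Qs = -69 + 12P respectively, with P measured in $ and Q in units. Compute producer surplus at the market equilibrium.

Producer surplus = 408.375

Inverting to quantity form: Qd = 169 - 5P.
Set Qd = Qs: 169 - 5P = -69 + 12P, so 238 = 17P and P* = 14.
Plugging P* into demand: Q* = 169 - 5(14) = 99.
Supply choke price (Qs = 0): P = 5.75. Producer surplus = ½ × (14 - 5.75) × 99 = 408.375.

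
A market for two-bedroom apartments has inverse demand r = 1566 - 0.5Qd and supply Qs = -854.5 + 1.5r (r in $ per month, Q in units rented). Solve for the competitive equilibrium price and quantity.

r* = 1139, Q* = 854

In direct form, Qd = 3132 - 2r.
Equating demand and supply, 3132 - 2r = -854.5 + 1.5r gives 3.5r = 3986.5, so r* = 1139.
Substitute back: Q* = 3132 - 2(1139) = 854.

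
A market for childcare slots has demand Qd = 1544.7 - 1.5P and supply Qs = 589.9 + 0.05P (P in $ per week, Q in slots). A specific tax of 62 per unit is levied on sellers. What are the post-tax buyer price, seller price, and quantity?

P_b = 618, P_s = 556, Q = 617.7

With a tax of 62 on sellers, they supply based on the net price P_s = P_b - 62, so Qs = 586.8 + 0.05P_b.
Equate demand and the shifted supply: 1544.7 - 1.5P_b = 586.8 + 0.05P_b, giving 1.55P_b = 957.9, so P_b = 618.
Then P_s = 618 - 62 = 556 and Q = 1544.7 - 1.5(618) = 617.7.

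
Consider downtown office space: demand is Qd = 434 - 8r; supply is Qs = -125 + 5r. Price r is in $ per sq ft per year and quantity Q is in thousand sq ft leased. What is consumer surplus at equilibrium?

Consumer surplus = 506.25

At equilibrium Qd = Qs, so 434 - 8r = -125 + 5r; collecting terms, 559 = 13r and r* = 43.
Substitute back: Q* = 434 - 8(43) = 90.
Demand choke price (Qd = 0): r = 434/8 = 54.25. Consumer surplus = ½ × (54.25 - 43) × 90 = 506.25.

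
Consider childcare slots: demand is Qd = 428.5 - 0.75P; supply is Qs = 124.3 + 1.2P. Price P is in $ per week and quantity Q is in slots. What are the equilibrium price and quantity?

The market clears where 428.5 - 0.75P = 124.3 + 1.2P. Rearranging, 1.95P = 304.2, hence P* = 156.
Substitute back: Q* = 428.5 - 0.75(156) = 311.5.

P* = 156, Q* = 311.5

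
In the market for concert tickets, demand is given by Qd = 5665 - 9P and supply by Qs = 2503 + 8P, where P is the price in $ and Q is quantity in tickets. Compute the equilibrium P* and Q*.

At equilibrium Qd = Qs, so 5665 - 9P = 2503 + 8P; collecting terms, 3162 = 17P and P* = 186.
Substitute back: Q* = 5665 - 9(186) = 3991.

P* = 186, Q* = 3991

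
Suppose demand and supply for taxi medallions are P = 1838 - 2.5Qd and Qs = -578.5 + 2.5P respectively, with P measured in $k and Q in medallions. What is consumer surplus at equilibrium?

Solving each curve for Q: Qd = 735.2 - 0.4P.
The market clears where 735.2 - 0.4P = -578.5 + 2.5P. Rearranging, 2.9P = 1313.7, hence P* = 453.
From the demand curve, Q* = 735.2 - 0.4(453) = 554.
Demand choke price (Qd = 0): P = 735.2/0.4 = 1838. Consumer surplus = ½ × (1838 - 453) × 554 = 383645.

Consumer surplus = 383645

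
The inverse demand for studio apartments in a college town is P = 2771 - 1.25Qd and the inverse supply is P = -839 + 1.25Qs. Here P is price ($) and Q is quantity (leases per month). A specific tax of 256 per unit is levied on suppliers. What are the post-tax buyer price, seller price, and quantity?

In direct form, Qd = 2216.8 - 0.8P and Qs = 671.2 + 0.8P.
The tax drives a wedge P_b - P_s = 256. Substituting P_s = P_b - 256 into supply: Qs = 466.4 + 0.8P_b.
Market clearing requires 2216.8 - 0.8P_b = 466.4 + 0.8P_b; hence 1750.4 = 1.6P_b and P_b = 1094.
Then P_s = 1094 - 256 = 838 and Q = 2216.8 - 0.8(1094) = 1341.6.

P_b = 1094, P_s = 838, Q = 1341.6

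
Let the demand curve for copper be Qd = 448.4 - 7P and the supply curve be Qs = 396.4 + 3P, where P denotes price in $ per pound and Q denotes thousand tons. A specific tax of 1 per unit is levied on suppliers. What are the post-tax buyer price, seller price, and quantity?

With a tax of 1 on suppliers, they supply based on the net price P_s = P_b - 1, so Qs = 393.4 + 3P_b.
Set Qd = Qs: 448.4 - 7P_b = 393.4 + 3P_b, so 55 = 10P_b and P_b = 5.5.
Then P_s = 5.5 - 1 = 4.5 and Q = 448.4 - 7(5.5) = 409.9.

P_b = 5.5, P_s = 4.5, Q = 409.9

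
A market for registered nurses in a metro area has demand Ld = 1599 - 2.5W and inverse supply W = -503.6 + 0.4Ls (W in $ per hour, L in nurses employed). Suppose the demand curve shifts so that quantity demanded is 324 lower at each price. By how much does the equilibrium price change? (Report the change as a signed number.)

ΔW = -64.8

In direct form, Ls = 1259 + 2.5W.
Set Ld = Ls: 1599 - 2.5W = 1259 + 2.5W, so 340 = 5W and W* = 68.
Substitute back: L* = 1599 - 2.5(68) = 1429.
After the shift, demand is Ld = 1275 - 2.5W.
Re-solving, 5W = 16 gives W = 3.2 and L = 1267.
ΔW = 3.2 - 68 = -64.8.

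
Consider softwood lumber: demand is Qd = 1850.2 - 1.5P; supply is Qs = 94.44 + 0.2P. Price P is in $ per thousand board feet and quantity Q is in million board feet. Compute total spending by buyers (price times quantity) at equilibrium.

Total spending by buyers = 310872.8

At equilibrium Qd = Qs, so 1850.2 - 1.5P = 94.44 + 0.2P; collecting terms, 1755.76 = 1.7P and P* = 1032.8.
From the demand curve, Q* = 1850.2 - 1.5(1032.8) = 301.
Total spending by buyers = P* × Q* = 1032.8 × 301 = 310872.8.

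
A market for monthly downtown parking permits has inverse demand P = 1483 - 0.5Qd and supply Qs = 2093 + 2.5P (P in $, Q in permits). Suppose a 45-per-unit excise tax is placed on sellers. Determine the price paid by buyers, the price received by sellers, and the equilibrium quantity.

In direct form, Qd = 2966 - 2P.
With a tax of 45 on sellers, they supply based on the net price P_s = P_b - 45, so Qs = 1980.5 + 2.5P_b.
Market clearing requires 2966 - 2P_b = 1980.5 + 2.5P_b; hence 985.5 = 4.5P_b and P_b = 219.
So P_s = 174 and the quantity traded is Q = 2966 - 2(219) = 2528.

P_b = 219, P_s = 174, Q = 2528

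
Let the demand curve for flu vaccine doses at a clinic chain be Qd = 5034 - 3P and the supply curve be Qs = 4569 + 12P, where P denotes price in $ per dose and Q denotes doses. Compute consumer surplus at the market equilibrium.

Equating demand and supply, 5034 - 3P = 4569 + 12P gives 15P = 465, so P* = 31.
From the demand curve, Q* = 5034 - 3(31) = 4941.
Demand choke price (Qd = 0): P = 5034/3 = 1678. Consumer surplus = ½ × (1678 - 31) × 4941 = 4068913.5.

Consumer surplus = 4068913.5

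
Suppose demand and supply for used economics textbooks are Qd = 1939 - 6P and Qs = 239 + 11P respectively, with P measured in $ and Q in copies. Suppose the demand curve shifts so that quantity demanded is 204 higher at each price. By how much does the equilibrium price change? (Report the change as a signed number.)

ΔP = 12

Set Qd = Qs: 1939 - 6P = 239 + 11P, so 1700 = 17P and P* = 100.
Plugging P* into demand: Q* = 1939 - 6(100) = 1339.
After the shift, demand is Qd = 2143 - 6P.
The new intersection has 1904 = 17P, i.e. P = 112, Q = 1471.
ΔP = 112 - 100 = 12.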